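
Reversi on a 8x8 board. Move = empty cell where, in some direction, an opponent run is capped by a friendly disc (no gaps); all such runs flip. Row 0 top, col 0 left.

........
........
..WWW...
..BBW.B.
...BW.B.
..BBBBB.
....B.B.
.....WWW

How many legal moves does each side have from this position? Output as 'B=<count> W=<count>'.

-- B to move --
(1,1): flips 1 -> legal
(1,2): flips 1 -> legal
(1,3): flips 1 -> legal
(1,4): flips 4 -> legal
(1,5): flips 1 -> legal
(2,1): no bracket -> illegal
(2,5): flips 1 -> legal
(3,1): no bracket -> illegal
(3,5): flips 2 -> legal
(4,5): flips 1 -> legal
(6,5): no bracket -> illegal
(6,7): no bracket -> illegal
(7,4): no bracket -> illegal
B mobility = 8
-- W to move --
(2,1): no bracket -> illegal
(2,5): no bracket -> illegal
(2,6): flips 4 -> legal
(2,7): no bracket -> illegal
(3,1): flips 2 -> legal
(3,5): no bracket -> illegal
(3,7): no bracket -> illegal
(4,1): flips 1 -> legal
(4,2): flips 5 -> legal
(4,5): no bracket -> illegal
(4,7): no bracket -> illegal
(5,1): no bracket -> illegal
(5,7): flips 1 -> legal
(6,1): flips 2 -> legal
(6,2): flips 1 -> legal
(6,3): flips 3 -> legal
(6,5): no bracket -> illegal
(6,7): no bracket -> illegal
(7,3): no bracket -> illegal
(7,4): flips 2 -> legal
W mobility = 9

Answer: B=8 W=9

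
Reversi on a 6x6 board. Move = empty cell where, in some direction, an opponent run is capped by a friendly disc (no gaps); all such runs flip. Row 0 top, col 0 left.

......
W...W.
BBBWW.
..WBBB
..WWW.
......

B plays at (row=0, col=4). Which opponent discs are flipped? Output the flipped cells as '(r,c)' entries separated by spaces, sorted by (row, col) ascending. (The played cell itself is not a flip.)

Dir NW: edge -> no flip
Dir N: edge -> no flip
Dir NE: edge -> no flip
Dir W: first cell '.' (not opp) -> no flip
Dir E: first cell '.' (not opp) -> no flip
Dir SW: first cell '.' (not opp) -> no flip
Dir S: opp run (1,4) (2,4) capped by B -> flip
Dir SE: first cell '.' (not opp) -> no flip

Answer: (1,4) (2,4)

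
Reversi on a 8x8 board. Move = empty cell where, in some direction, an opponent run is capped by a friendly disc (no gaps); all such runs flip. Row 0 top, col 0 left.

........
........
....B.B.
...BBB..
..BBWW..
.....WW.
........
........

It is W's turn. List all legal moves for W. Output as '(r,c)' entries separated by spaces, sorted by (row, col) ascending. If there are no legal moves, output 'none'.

(1,3): no bracket -> illegal
(1,4): flips 2 -> legal
(1,5): no bracket -> illegal
(1,6): no bracket -> illegal
(1,7): flips 2 -> legal
(2,2): flips 1 -> legal
(2,3): flips 1 -> legal
(2,5): flips 1 -> legal
(2,7): no bracket -> illegal
(3,1): no bracket -> illegal
(3,2): no bracket -> illegal
(3,6): no bracket -> illegal
(3,7): no bracket -> illegal
(4,1): flips 2 -> legal
(4,6): no bracket -> illegal
(5,1): no bracket -> illegal
(5,2): no bracket -> illegal
(5,3): no bracket -> illegal
(5,4): no bracket -> illegal

Answer: (1,4) (1,7) (2,2) (2,3) (2,5) (4,1)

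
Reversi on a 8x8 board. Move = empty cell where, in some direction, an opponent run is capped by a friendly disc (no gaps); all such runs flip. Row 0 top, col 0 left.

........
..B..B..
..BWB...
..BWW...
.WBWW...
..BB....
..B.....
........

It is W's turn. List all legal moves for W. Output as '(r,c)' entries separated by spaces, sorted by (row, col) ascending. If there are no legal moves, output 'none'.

(0,1): flips 1 -> legal
(0,2): no bracket -> illegal
(0,3): no bracket -> illegal
(0,4): no bracket -> illegal
(0,5): no bracket -> illegal
(0,6): flips 2 -> legal
(1,1): flips 1 -> legal
(1,3): no bracket -> illegal
(1,4): flips 1 -> legal
(1,6): no bracket -> illegal
(2,1): flips 2 -> legal
(2,5): flips 1 -> legal
(2,6): no bracket -> illegal
(3,1): flips 1 -> legal
(3,5): no bracket -> illegal
(5,1): flips 1 -> legal
(5,4): no bracket -> illegal
(6,1): flips 1 -> legal
(6,3): flips 2 -> legal
(6,4): no bracket -> illegal
(7,1): flips 2 -> legal
(7,2): no bracket -> illegal
(7,3): no bracket -> illegal

Answer: (0,1) (0,6) (1,1) (1,4) (2,1) (2,5) (3,1) (5,1) (6,1) (6,3) (7,1)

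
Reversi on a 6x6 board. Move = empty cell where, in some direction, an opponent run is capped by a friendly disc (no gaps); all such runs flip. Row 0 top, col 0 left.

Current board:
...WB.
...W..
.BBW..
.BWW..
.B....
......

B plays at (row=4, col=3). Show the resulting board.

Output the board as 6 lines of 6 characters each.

Answer: ...WB.
...W..
.BBW..
.BBW..
.B.B..
......

Derivation:
Place B at (4,3); scan 8 dirs for brackets.
Dir NW: opp run (3,2) capped by B -> flip
Dir N: opp run (3,3) (2,3) (1,3) (0,3), next=edge -> no flip
Dir NE: first cell '.' (not opp) -> no flip
Dir W: first cell '.' (not opp) -> no flip
Dir E: first cell '.' (not opp) -> no flip
Dir SW: first cell '.' (not opp) -> no flip
Dir S: first cell '.' (not opp) -> no flip
Dir SE: first cell '.' (not opp) -> no flip
All flips: (3,2)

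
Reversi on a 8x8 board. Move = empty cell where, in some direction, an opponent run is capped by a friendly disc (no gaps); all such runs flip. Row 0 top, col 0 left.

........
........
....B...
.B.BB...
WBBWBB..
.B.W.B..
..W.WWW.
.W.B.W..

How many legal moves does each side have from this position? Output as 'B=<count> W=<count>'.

Answer: B=3 W=6

Derivation:
-- B to move --
(3,0): no bracket -> illegal
(3,2): no bracket -> illegal
(5,0): no bracket -> illegal
(5,2): flips 1 -> legal
(5,4): no bracket -> illegal
(5,6): no bracket -> illegal
(5,7): no bracket -> illegal
(6,0): no bracket -> illegal
(6,1): no bracket -> illegal
(6,3): flips 2 -> legal
(6,7): no bracket -> illegal
(7,0): no bracket -> illegal
(7,2): no bracket -> illegal
(7,4): no bracket -> illegal
(7,6): no bracket -> illegal
(7,7): flips 1 -> legal
B mobility = 3
-- W to move --
(1,3): no bracket -> illegal
(1,4): no bracket -> illegal
(1,5): no bracket -> illegal
(2,0): flips 2 -> legal
(2,1): no bracket -> illegal
(2,2): flips 4 -> legal
(2,3): flips 1 -> legal
(2,5): flips 1 -> legal
(3,0): no bracket -> illegal
(3,2): no bracket -> illegal
(3,5): flips 3 -> legal
(3,6): no bracket -> illegal
(4,6): flips 3 -> legal
(5,0): no bracket -> illegal
(5,2): no bracket -> illegal
(5,4): no bracket -> illegal
(5,6): no bracket -> illegal
(6,0): no bracket -> illegal
(6,1): no bracket -> illegal
(6,3): no bracket -> illegal
(7,2): no bracket -> illegal
(7,4): no bracket -> illegal
W mobility = 6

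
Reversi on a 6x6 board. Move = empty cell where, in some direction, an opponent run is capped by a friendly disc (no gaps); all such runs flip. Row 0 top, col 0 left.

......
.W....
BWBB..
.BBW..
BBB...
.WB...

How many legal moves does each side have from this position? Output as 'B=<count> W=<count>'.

Answer: B=9 W=5

Derivation:
-- B to move --
(0,0): flips 1 -> legal
(0,1): flips 2 -> legal
(0,2): flips 1 -> legal
(1,0): flips 1 -> legal
(1,2): no bracket -> illegal
(2,4): flips 1 -> legal
(3,0): no bracket -> illegal
(3,4): flips 1 -> legal
(4,3): flips 1 -> legal
(4,4): flips 1 -> legal
(5,0): flips 1 -> legal
B mobility = 9
-- W to move --
(1,0): no bracket -> illegal
(1,2): no bracket -> illegal
(1,3): flips 1 -> legal
(1,4): no bracket -> illegal
(2,4): flips 2 -> legal
(3,0): flips 2 -> legal
(3,4): no bracket -> illegal
(4,3): flips 1 -> legal
(5,0): no bracket -> illegal
(5,3): flips 1 -> legal
W mobility = 5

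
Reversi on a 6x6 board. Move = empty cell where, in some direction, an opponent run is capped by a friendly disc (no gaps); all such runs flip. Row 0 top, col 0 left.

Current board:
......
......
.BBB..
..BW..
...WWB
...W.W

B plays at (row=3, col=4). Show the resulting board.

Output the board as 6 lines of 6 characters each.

Answer: ......
......
.BBB..
..BBB.
...WWB
...W.W

Derivation:
Place B at (3,4); scan 8 dirs for brackets.
Dir NW: first cell 'B' (not opp) -> no flip
Dir N: first cell '.' (not opp) -> no flip
Dir NE: first cell '.' (not opp) -> no flip
Dir W: opp run (3,3) capped by B -> flip
Dir E: first cell '.' (not opp) -> no flip
Dir SW: opp run (4,3), next='.' -> no flip
Dir S: opp run (4,4), next='.' -> no flip
Dir SE: first cell 'B' (not opp) -> no flip
All flips: (3,3)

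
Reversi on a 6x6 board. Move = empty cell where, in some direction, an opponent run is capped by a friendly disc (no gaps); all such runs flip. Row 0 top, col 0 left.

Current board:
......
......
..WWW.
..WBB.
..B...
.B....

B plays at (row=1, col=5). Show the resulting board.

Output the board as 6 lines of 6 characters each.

Answer: ......
.....B
..WWB.
..WBB.
..B...
.B....

Derivation:
Place B at (1,5); scan 8 dirs for brackets.
Dir NW: first cell '.' (not opp) -> no flip
Dir N: first cell '.' (not opp) -> no flip
Dir NE: edge -> no flip
Dir W: first cell '.' (not opp) -> no flip
Dir E: edge -> no flip
Dir SW: opp run (2,4) capped by B -> flip
Dir S: first cell '.' (not opp) -> no flip
Dir SE: edge -> no flip
All flips: (2,4)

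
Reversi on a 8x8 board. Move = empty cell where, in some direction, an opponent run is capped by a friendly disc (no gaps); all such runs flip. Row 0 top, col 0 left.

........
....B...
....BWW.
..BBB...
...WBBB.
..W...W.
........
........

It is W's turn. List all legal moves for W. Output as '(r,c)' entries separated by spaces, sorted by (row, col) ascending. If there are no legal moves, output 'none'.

Answer: (0,3) (2,1) (2,3) (3,6) (4,7)

Derivation:
(0,3): flips 1 -> legal
(0,4): no bracket -> illegal
(0,5): no bracket -> illegal
(1,3): no bracket -> illegal
(1,5): no bracket -> illegal
(2,1): flips 1 -> legal
(2,2): no bracket -> illegal
(2,3): flips 4 -> legal
(3,1): no bracket -> illegal
(3,5): no bracket -> illegal
(3,6): flips 1 -> legal
(3,7): no bracket -> illegal
(4,1): no bracket -> illegal
(4,2): no bracket -> illegal
(4,7): flips 3 -> legal
(5,3): no bracket -> illegal
(5,4): no bracket -> illegal
(5,5): no bracket -> illegal
(5,7): no bracket -> illegal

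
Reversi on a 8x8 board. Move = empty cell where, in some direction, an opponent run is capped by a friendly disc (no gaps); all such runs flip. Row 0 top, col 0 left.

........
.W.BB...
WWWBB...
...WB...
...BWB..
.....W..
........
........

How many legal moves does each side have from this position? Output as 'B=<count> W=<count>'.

-- B to move --
(0,0): no bracket -> illegal
(0,1): no bracket -> illegal
(0,2): no bracket -> illegal
(1,0): no bracket -> illegal
(1,2): no bracket -> illegal
(3,0): no bracket -> illegal
(3,1): flips 1 -> legal
(3,2): flips 1 -> legal
(3,5): no bracket -> illegal
(4,2): flips 1 -> legal
(4,6): no bracket -> illegal
(5,3): no bracket -> illegal
(5,4): flips 1 -> legal
(5,6): no bracket -> illegal
(6,4): no bracket -> illegal
(6,5): flips 1 -> legal
(6,6): no bracket -> illegal
B mobility = 5
-- W to move --
(0,2): no bracket -> illegal
(0,3): flips 2 -> legal
(0,4): flips 4 -> legal
(0,5): no bracket -> illegal
(1,2): no bracket -> illegal
(1,5): flips 1 -> legal
(2,5): flips 2 -> legal
(3,2): no bracket -> illegal
(3,5): flips 2 -> legal
(3,6): no bracket -> illegal
(4,2): flips 1 -> legal
(4,6): flips 1 -> legal
(5,2): no bracket -> illegal
(5,3): flips 1 -> legal
(5,4): no bracket -> illegal
(5,6): no bracket -> illegal
W mobility = 8

Answer: B=5 W=8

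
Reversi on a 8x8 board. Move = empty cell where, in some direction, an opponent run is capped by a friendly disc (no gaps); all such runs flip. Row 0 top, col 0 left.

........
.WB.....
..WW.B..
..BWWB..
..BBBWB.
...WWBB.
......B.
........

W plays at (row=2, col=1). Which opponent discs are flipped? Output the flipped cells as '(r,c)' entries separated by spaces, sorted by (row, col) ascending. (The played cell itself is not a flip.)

Answer: (3,2) (4,3)

Derivation:
Dir NW: first cell '.' (not opp) -> no flip
Dir N: first cell 'W' (not opp) -> no flip
Dir NE: opp run (1,2), next='.' -> no flip
Dir W: first cell '.' (not opp) -> no flip
Dir E: first cell 'W' (not opp) -> no flip
Dir SW: first cell '.' (not opp) -> no flip
Dir S: first cell '.' (not opp) -> no flip
Dir SE: opp run (3,2) (4,3) capped by W -> flip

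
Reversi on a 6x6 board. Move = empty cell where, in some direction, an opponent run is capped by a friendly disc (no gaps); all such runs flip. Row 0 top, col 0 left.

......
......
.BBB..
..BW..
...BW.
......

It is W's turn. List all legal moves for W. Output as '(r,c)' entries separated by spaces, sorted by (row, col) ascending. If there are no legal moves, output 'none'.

(1,0): no bracket -> illegal
(1,1): flips 1 -> legal
(1,2): no bracket -> illegal
(1,3): flips 1 -> legal
(1,4): no bracket -> illegal
(2,0): no bracket -> illegal
(2,4): no bracket -> illegal
(3,0): no bracket -> illegal
(3,1): flips 1 -> legal
(3,4): no bracket -> illegal
(4,1): no bracket -> illegal
(4,2): flips 1 -> legal
(5,2): no bracket -> illegal
(5,3): flips 1 -> legal
(5,4): no bracket -> illegal

Answer: (1,1) (1,3) (3,1) (4,2) (5,3)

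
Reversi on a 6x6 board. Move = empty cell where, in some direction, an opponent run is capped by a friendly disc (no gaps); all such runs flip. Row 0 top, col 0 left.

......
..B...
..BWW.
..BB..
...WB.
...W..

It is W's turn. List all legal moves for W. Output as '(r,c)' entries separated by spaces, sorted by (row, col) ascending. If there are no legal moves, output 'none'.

Answer: (0,1) (2,1) (3,5) (4,1) (4,2) (4,5)

Derivation:
(0,1): flips 1 -> legal
(0,2): no bracket -> illegal
(0,3): no bracket -> illegal
(1,1): no bracket -> illegal
(1,3): no bracket -> illegal
(2,1): flips 2 -> legal
(3,1): no bracket -> illegal
(3,4): no bracket -> illegal
(3,5): flips 1 -> legal
(4,1): flips 1 -> legal
(4,2): flips 1 -> legal
(4,5): flips 1 -> legal
(5,4): no bracket -> illegal
(5,5): no bracket -> illegal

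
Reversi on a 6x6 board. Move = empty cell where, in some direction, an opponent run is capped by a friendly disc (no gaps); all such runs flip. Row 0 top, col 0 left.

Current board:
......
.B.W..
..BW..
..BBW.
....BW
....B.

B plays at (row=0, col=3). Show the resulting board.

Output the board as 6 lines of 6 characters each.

Answer: ...B..
.B.B..
..BB..
..BBW.
....BW
....B.

Derivation:
Place B at (0,3); scan 8 dirs for brackets.
Dir NW: edge -> no flip
Dir N: edge -> no flip
Dir NE: edge -> no flip
Dir W: first cell '.' (not opp) -> no flip
Dir E: first cell '.' (not opp) -> no flip
Dir SW: first cell '.' (not opp) -> no flip
Dir S: opp run (1,3) (2,3) capped by B -> flip
Dir SE: first cell '.' (not opp) -> no flip
All flips: (1,3) (2,3)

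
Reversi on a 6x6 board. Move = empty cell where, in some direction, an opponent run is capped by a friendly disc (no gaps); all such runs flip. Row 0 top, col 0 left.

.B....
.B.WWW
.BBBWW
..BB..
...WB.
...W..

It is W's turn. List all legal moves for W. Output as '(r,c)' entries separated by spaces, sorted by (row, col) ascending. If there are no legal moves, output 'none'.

Answer: (1,0) (2,0) (3,1) (3,5) (4,1) (4,2) (4,5)

Derivation:
(0,0): no bracket -> illegal
(0,2): no bracket -> illegal
(1,0): flips 2 -> legal
(1,2): no bracket -> illegal
(2,0): flips 3 -> legal
(3,0): no bracket -> illegal
(3,1): flips 1 -> legal
(3,4): no bracket -> illegal
(3,5): flips 1 -> legal
(4,1): flips 2 -> legal
(4,2): flips 1 -> legal
(4,5): flips 1 -> legal
(5,4): no bracket -> illegal
(5,5): no bracket -> illegal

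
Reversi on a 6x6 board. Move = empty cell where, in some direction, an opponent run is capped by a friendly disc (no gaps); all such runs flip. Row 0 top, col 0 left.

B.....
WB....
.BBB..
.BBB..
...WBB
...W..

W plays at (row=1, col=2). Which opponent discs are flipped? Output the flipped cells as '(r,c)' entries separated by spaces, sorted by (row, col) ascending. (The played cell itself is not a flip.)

Answer: (1,1)

Derivation:
Dir NW: first cell '.' (not opp) -> no flip
Dir N: first cell '.' (not opp) -> no flip
Dir NE: first cell '.' (not opp) -> no flip
Dir W: opp run (1,1) capped by W -> flip
Dir E: first cell '.' (not opp) -> no flip
Dir SW: opp run (2,1), next='.' -> no flip
Dir S: opp run (2,2) (3,2), next='.' -> no flip
Dir SE: opp run (2,3), next='.' -> no flip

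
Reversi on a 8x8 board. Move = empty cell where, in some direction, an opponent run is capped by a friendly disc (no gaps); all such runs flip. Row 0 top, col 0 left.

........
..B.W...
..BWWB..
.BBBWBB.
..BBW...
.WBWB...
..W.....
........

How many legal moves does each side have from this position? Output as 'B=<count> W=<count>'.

-- B to move --
(0,3): flips 1 -> legal
(0,4): flips 4 -> legal
(0,5): flips 2 -> legal
(1,3): flips 2 -> legal
(1,5): flips 1 -> legal
(4,0): no bracket -> illegal
(4,1): no bracket -> illegal
(4,5): flips 3 -> legal
(5,0): flips 1 -> legal
(5,5): flips 1 -> legal
(6,0): flips 1 -> legal
(6,1): no bracket -> illegal
(6,3): flips 1 -> legal
(6,4): flips 1 -> legal
(7,1): flips 3 -> legal
(7,2): flips 1 -> legal
(7,3): no bracket -> illegal
B mobility = 13
-- W to move --
(0,1): flips 1 -> legal
(0,2): flips 5 -> legal
(0,3): no bracket -> illegal
(1,1): flips 2 -> legal
(1,3): no bracket -> illegal
(1,5): no bracket -> illegal
(1,6): flips 1 -> legal
(2,0): flips 2 -> legal
(2,1): flips 1 -> legal
(2,6): flips 2 -> legal
(2,7): no bracket -> illegal
(3,0): flips 3 -> legal
(3,7): flips 2 -> legal
(4,0): no bracket -> illegal
(4,1): flips 3 -> legal
(4,5): no bracket -> illegal
(4,6): flips 1 -> legal
(4,7): flips 2 -> legal
(5,5): flips 1 -> legal
(6,1): flips 2 -> legal
(6,3): no bracket -> illegal
(6,4): flips 1 -> legal
(6,5): no bracket -> illegal
W mobility = 15

Answer: B=13 W=15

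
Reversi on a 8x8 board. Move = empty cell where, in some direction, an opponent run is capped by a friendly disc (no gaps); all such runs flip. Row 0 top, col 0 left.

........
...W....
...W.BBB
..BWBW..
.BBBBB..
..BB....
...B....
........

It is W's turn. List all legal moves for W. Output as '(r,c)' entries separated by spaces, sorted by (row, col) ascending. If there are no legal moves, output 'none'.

(1,4): no bracket -> illegal
(1,5): flips 1 -> legal
(1,6): no bracket -> illegal
(1,7): flips 1 -> legal
(2,1): no bracket -> illegal
(2,2): no bracket -> illegal
(2,4): no bracket -> illegal
(3,0): no bracket -> illegal
(3,1): flips 1 -> legal
(3,6): no bracket -> illegal
(3,7): no bracket -> illegal
(4,0): no bracket -> illegal
(4,6): no bracket -> illegal
(5,0): flips 2 -> legal
(5,1): flips 1 -> legal
(5,4): no bracket -> illegal
(5,5): flips 2 -> legal
(5,6): flips 2 -> legal
(6,1): no bracket -> illegal
(6,2): flips 2 -> legal
(6,4): no bracket -> illegal
(7,2): no bracket -> illegal
(7,3): flips 3 -> legal
(7,4): no bracket -> illegal

Answer: (1,5) (1,7) (3,1) (5,0) (5,1) (5,5) (5,6) (6,2) (7,3)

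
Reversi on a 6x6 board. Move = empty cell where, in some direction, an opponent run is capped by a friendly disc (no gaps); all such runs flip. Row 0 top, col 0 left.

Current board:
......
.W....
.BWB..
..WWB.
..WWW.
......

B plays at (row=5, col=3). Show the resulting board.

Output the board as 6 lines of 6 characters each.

Answer: ......
.W....
.BWB..
..WBB.
..WBW.
...B..

Derivation:
Place B at (5,3); scan 8 dirs for brackets.
Dir NW: opp run (4,2), next='.' -> no flip
Dir N: opp run (4,3) (3,3) capped by B -> flip
Dir NE: opp run (4,4), next='.' -> no flip
Dir W: first cell '.' (not opp) -> no flip
Dir E: first cell '.' (not opp) -> no flip
Dir SW: edge -> no flip
Dir S: edge -> no flip
Dir SE: edge -> no flip
All flips: (3,3) (4,3)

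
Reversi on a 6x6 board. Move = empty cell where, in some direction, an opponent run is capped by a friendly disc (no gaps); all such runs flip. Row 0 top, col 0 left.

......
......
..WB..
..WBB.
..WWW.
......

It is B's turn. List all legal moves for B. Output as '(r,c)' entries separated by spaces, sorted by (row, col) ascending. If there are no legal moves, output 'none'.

Answer: (1,1) (2,1) (3,1) (4,1) (5,1) (5,2) (5,3) (5,4) (5,5)

Derivation:
(1,1): flips 1 -> legal
(1,2): no bracket -> illegal
(1,3): no bracket -> illegal
(2,1): flips 1 -> legal
(3,1): flips 1 -> legal
(3,5): no bracket -> illegal
(4,1): flips 1 -> legal
(4,5): no bracket -> illegal
(5,1): flips 1 -> legal
(5,2): flips 1 -> legal
(5,3): flips 1 -> legal
(5,4): flips 1 -> legal
(5,5): flips 1 -> legal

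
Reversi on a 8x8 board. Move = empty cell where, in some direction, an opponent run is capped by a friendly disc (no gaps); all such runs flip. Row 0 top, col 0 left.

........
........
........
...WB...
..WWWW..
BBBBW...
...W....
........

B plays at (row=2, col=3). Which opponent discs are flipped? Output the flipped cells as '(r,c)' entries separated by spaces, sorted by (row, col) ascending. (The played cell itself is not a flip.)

Dir NW: first cell '.' (not opp) -> no flip
Dir N: first cell '.' (not opp) -> no flip
Dir NE: first cell '.' (not opp) -> no flip
Dir W: first cell '.' (not opp) -> no flip
Dir E: first cell '.' (not opp) -> no flip
Dir SW: first cell '.' (not opp) -> no flip
Dir S: opp run (3,3) (4,3) capped by B -> flip
Dir SE: first cell 'B' (not opp) -> no flip

Answer: (3,3) (4,3)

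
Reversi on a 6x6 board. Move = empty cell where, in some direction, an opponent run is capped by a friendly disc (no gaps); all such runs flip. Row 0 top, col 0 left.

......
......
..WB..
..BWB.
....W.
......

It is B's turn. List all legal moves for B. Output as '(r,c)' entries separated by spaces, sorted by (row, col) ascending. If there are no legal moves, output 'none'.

(1,1): no bracket -> illegal
(1,2): flips 1 -> legal
(1,3): no bracket -> illegal
(2,1): flips 1 -> legal
(2,4): no bracket -> illegal
(3,1): no bracket -> illegal
(3,5): no bracket -> illegal
(4,2): no bracket -> illegal
(4,3): flips 1 -> legal
(4,5): no bracket -> illegal
(5,3): no bracket -> illegal
(5,4): flips 1 -> legal
(5,5): no bracket -> illegal

Answer: (1,2) (2,1) (4,3) (5,4)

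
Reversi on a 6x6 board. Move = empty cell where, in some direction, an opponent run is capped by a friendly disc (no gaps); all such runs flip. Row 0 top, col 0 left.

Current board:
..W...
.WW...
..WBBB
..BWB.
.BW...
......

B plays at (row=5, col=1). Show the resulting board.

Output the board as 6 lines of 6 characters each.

Place B at (5,1); scan 8 dirs for brackets.
Dir NW: first cell '.' (not opp) -> no flip
Dir N: first cell 'B' (not opp) -> no flip
Dir NE: opp run (4,2) (3,3) capped by B -> flip
Dir W: first cell '.' (not opp) -> no flip
Dir E: first cell '.' (not opp) -> no flip
Dir SW: edge -> no flip
Dir S: edge -> no flip
Dir SE: edge -> no flip
All flips: (3,3) (4,2)

Answer: ..W...
.WW...
..WBBB
..BBB.
.BB...
.B....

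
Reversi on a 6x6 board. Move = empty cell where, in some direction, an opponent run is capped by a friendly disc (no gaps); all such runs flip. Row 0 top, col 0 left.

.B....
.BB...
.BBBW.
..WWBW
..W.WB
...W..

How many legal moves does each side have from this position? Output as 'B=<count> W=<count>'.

Answer: B=8 W=7

Derivation:
-- B to move --
(1,3): no bracket -> illegal
(1,4): flips 1 -> legal
(1,5): no bracket -> illegal
(2,5): flips 2 -> legal
(3,1): flips 2 -> legal
(4,1): flips 1 -> legal
(4,3): flips 3 -> legal
(5,1): no bracket -> illegal
(5,2): flips 2 -> legal
(5,4): flips 1 -> legal
(5,5): flips 2 -> legal
B mobility = 8
-- W to move --
(0,0): flips 2 -> legal
(0,2): flips 2 -> legal
(0,3): no bracket -> illegal
(1,0): flips 1 -> legal
(1,3): flips 1 -> legal
(1,4): flips 1 -> legal
(2,0): flips 3 -> legal
(2,5): no bracket -> illegal
(3,0): no bracket -> illegal
(3,1): no bracket -> illegal
(4,3): no bracket -> illegal
(5,4): no bracket -> illegal
(5,5): flips 1 -> legal
W mobility = 7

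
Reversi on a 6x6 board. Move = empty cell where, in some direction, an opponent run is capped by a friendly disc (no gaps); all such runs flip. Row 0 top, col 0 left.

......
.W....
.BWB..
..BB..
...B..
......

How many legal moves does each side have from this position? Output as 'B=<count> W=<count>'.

Answer: B=3 W=5

Derivation:
-- B to move --
(0,0): flips 2 -> legal
(0,1): flips 1 -> legal
(0,2): no bracket -> illegal
(1,0): no bracket -> illegal
(1,2): flips 1 -> legal
(1,3): no bracket -> illegal
(2,0): no bracket -> illegal
(3,1): no bracket -> illegal
B mobility = 3
-- W to move --
(1,0): no bracket -> illegal
(1,2): no bracket -> illegal
(1,3): no bracket -> illegal
(1,4): no bracket -> illegal
(2,0): flips 1 -> legal
(2,4): flips 1 -> legal
(3,0): no bracket -> illegal
(3,1): flips 1 -> legal
(3,4): no bracket -> illegal
(4,1): no bracket -> illegal
(4,2): flips 1 -> legal
(4,4): flips 1 -> legal
(5,2): no bracket -> illegal
(5,3): no bracket -> illegal
(5,4): no bracket -> illegal
W mobility = 5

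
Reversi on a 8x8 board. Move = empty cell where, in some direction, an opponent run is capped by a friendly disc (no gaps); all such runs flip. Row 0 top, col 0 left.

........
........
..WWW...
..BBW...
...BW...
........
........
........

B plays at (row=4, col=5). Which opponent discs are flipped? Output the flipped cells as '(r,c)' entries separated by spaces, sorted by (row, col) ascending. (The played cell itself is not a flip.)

Answer: (4,4)

Derivation:
Dir NW: opp run (3,4) (2,3), next='.' -> no flip
Dir N: first cell '.' (not opp) -> no flip
Dir NE: first cell '.' (not opp) -> no flip
Dir W: opp run (4,4) capped by B -> flip
Dir E: first cell '.' (not opp) -> no flip
Dir SW: first cell '.' (not opp) -> no flip
Dir S: first cell '.' (not opp) -> no flip
Dir SE: first cell '.' (not opp) -> no flip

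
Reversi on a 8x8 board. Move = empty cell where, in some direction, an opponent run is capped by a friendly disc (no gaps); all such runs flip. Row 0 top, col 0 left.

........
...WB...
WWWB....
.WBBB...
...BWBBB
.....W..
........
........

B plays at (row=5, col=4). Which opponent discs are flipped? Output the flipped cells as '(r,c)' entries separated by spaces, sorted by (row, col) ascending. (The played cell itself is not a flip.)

Dir NW: first cell 'B' (not opp) -> no flip
Dir N: opp run (4,4) capped by B -> flip
Dir NE: first cell 'B' (not opp) -> no flip
Dir W: first cell '.' (not opp) -> no flip
Dir E: opp run (5,5), next='.' -> no flip
Dir SW: first cell '.' (not opp) -> no flip
Dir S: first cell '.' (not opp) -> no flip
Dir SE: first cell '.' (not opp) -> no flip

Answer: (4,4)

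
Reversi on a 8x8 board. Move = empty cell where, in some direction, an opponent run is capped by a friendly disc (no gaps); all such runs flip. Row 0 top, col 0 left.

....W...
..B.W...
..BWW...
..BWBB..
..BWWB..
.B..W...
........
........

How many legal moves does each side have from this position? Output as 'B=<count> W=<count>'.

-- B to move --
(0,3): no bracket -> illegal
(0,5): flips 2 -> legal
(1,3): flips 1 -> legal
(1,5): flips 2 -> legal
(2,5): flips 2 -> legal
(5,2): flips 1 -> legal
(5,3): flips 1 -> legal
(5,5): flips 2 -> legal
(6,3): flips 1 -> legal
(6,4): flips 2 -> legal
(6,5): flips 2 -> legal
B mobility = 10
-- W to move --
(0,1): flips 1 -> legal
(0,2): no bracket -> illegal
(0,3): no bracket -> illegal
(1,1): flips 1 -> legal
(1,3): no bracket -> illegal
(2,1): flips 2 -> legal
(2,5): flips 1 -> legal
(2,6): flips 1 -> legal
(3,1): flips 1 -> legal
(3,6): flips 3 -> legal
(4,0): no bracket -> illegal
(4,1): flips 2 -> legal
(4,6): flips 2 -> legal
(5,0): no bracket -> illegal
(5,2): no bracket -> illegal
(5,3): no bracket -> illegal
(5,5): no bracket -> illegal
(5,6): flips 2 -> legal
(6,0): flips 2 -> legal
(6,1): no bracket -> illegal
(6,2): no bracket -> illegal
W mobility = 11

Answer: B=10 W=11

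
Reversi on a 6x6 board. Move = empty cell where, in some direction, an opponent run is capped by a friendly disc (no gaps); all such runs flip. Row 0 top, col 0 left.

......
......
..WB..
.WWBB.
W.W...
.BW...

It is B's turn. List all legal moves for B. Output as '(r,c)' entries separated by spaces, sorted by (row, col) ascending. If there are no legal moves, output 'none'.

(1,1): flips 1 -> legal
(1,2): no bracket -> illegal
(1,3): no bracket -> illegal
(2,0): no bracket -> illegal
(2,1): flips 1 -> legal
(3,0): flips 2 -> legal
(4,1): flips 1 -> legal
(4,3): no bracket -> illegal
(5,0): no bracket -> illegal
(5,3): flips 1 -> legal

Answer: (1,1) (2,1) (3,0) (4,1) (5,3)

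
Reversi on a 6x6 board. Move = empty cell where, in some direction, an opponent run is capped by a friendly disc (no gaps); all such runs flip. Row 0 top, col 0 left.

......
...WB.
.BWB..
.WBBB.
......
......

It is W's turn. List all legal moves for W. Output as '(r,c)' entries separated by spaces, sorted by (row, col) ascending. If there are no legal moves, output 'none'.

(0,3): no bracket -> illegal
(0,4): no bracket -> illegal
(0,5): no bracket -> illegal
(1,0): no bracket -> illegal
(1,1): flips 1 -> legal
(1,2): no bracket -> illegal
(1,5): flips 1 -> legal
(2,0): flips 1 -> legal
(2,4): flips 1 -> legal
(2,5): no bracket -> illegal
(3,0): no bracket -> illegal
(3,5): flips 3 -> legal
(4,1): no bracket -> illegal
(4,2): flips 1 -> legal
(4,3): flips 2 -> legal
(4,4): flips 1 -> legal
(4,5): no bracket -> illegal

Answer: (1,1) (1,5) (2,0) (2,4) (3,5) (4,2) (4,3) (4,4)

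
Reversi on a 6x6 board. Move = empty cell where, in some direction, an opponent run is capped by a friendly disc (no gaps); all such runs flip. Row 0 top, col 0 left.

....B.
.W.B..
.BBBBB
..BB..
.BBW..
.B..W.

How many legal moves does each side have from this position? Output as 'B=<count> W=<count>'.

Answer: B=4 W=5

Derivation:
-- B to move --
(0,0): flips 1 -> legal
(0,1): flips 1 -> legal
(0,2): no bracket -> illegal
(1,0): no bracket -> illegal
(1,2): no bracket -> illegal
(2,0): no bracket -> illegal
(3,4): no bracket -> illegal
(4,4): flips 1 -> legal
(4,5): no bracket -> illegal
(5,2): no bracket -> illegal
(5,3): flips 1 -> legal
(5,5): no bracket -> illegal
B mobility = 4
-- W to move --
(0,2): no bracket -> illegal
(0,3): flips 3 -> legal
(0,5): no bracket -> illegal
(1,0): flips 2 -> legal
(1,2): no bracket -> illegal
(1,4): no bracket -> illegal
(1,5): no bracket -> illegal
(2,0): no bracket -> illegal
(3,0): no bracket -> illegal
(3,1): flips 1 -> legal
(3,4): no bracket -> illegal
(3,5): no bracket -> illegal
(4,0): flips 2 -> legal
(4,4): flips 2 -> legal
(5,0): no bracket -> illegal
(5,2): no bracket -> illegal
(5,3): no bracket -> illegal
W mobility = 5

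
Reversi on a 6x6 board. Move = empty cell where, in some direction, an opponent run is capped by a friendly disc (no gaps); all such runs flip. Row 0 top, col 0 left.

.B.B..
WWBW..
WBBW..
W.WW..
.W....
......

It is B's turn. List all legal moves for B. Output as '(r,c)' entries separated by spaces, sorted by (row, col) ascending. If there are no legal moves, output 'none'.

(0,0): flips 1 -> legal
(0,2): no bracket -> illegal
(0,4): flips 1 -> legal
(1,4): flips 1 -> legal
(2,4): flips 1 -> legal
(3,1): no bracket -> illegal
(3,4): flips 1 -> legal
(4,0): no bracket -> illegal
(4,2): flips 1 -> legal
(4,3): flips 4 -> legal
(4,4): flips 1 -> legal
(5,0): no bracket -> illegal
(5,1): no bracket -> illegal
(5,2): no bracket -> illegal

Answer: (0,0) (0,4) (1,4) (2,4) (3,4) (4,2) (4,3) (4,4)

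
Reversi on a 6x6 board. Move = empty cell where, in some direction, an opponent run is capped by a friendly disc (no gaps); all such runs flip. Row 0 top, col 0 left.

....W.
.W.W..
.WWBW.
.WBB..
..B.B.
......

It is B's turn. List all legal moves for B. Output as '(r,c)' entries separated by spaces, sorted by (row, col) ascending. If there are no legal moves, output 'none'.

Answer: (0,0) (0,3) (1,0) (1,2) (1,5) (2,0) (2,5) (3,0)

Derivation:
(0,0): flips 2 -> legal
(0,1): no bracket -> illegal
(0,2): no bracket -> illegal
(0,3): flips 1 -> legal
(0,5): no bracket -> illegal
(1,0): flips 1 -> legal
(1,2): flips 1 -> legal
(1,4): no bracket -> illegal
(1,5): flips 1 -> legal
(2,0): flips 3 -> legal
(2,5): flips 1 -> legal
(3,0): flips 1 -> legal
(3,4): no bracket -> illegal
(3,5): no bracket -> illegal
(4,0): no bracket -> illegal
(4,1): no bracket -> illegal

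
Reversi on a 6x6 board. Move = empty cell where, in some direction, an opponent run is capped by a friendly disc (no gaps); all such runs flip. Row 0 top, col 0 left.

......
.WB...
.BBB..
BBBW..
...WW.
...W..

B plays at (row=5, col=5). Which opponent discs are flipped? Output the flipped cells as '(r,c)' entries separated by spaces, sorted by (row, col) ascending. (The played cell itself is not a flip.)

Answer: (3,3) (4,4)

Derivation:
Dir NW: opp run (4,4) (3,3) capped by B -> flip
Dir N: first cell '.' (not opp) -> no flip
Dir NE: edge -> no flip
Dir W: first cell '.' (not opp) -> no flip
Dir E: edge -> no flip
Dir SW: edge -> no flip
Dir S: edge -> no flip
Dir SE: edge -> no flip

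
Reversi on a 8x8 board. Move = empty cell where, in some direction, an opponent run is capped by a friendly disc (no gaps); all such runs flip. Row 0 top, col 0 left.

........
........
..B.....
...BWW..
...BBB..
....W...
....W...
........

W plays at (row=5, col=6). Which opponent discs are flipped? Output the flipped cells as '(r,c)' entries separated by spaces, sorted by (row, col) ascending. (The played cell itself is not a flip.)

Answer: (4,5)

Derivation:
Dir NW: opp run (4,5) capped by W -> flip
Dir N: first cell '.' (not opp) -> no flip
Dir NE: first cell '.' (not opp) -> no flip
Dir W: first cell '.' (not opp) -> no flip
Dir E: first cell '.' (not opp) -> no flip
Dir SW: first cell '.' (not opp) -> no flip
Dir S: first cell '.' (not opp) -> no flip
Dir SE: first cell '.' (not opp) -> no flip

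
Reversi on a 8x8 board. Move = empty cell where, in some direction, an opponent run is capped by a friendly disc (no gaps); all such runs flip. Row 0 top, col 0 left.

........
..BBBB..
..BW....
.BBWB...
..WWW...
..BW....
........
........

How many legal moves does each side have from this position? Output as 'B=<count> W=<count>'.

-- B to move --
(2,4): flips 1 -> legal
(3,5): no bracket -> illegal
(4,1): no bracket -> illegal
(4,5): no bracket -> illegal
(5,1): no bracket -> illegal
(5,4): flips 3 -> legal
(5,5): flips 2 -> legal
(6,2): no bracket -> illegal
(6,3): flips 4 -> legal
(6,4): flips 2 -> legal
B mobility = 5
-- W to move --
(0,1): flips 1 -> legal
(0,2): flips 3 -> legal
(0,3): flips 1 -> legal
(0,4): no bracket -> illegal
(0,5): flips 1 -> legal
(0,6): no bracket -> illegal
(1,1): flips 1 -> legal
(1,6): no bracket -> illegal
(2,0): flips 1 -> legal
(2,1): flips 2 -> legal
(2,4): flips 1 -> legal
(2,5): flips 1 -> legal
(2,6): no bracket -> illegal
(3,0): flips 2 -> legal
(3,5): flips 1 -> legal
(4,0): no bracket -> illegal
(4,1): flips 1 -> legal
(4,5): flips 1 -> legal
(5,1): flips 1 -> legal
(6,1): flips 1 -> legal
(6,2): flips 1 -> legal
(6,3): no bracket -> illegal
W mobility = 16

Answer: B=5 W=16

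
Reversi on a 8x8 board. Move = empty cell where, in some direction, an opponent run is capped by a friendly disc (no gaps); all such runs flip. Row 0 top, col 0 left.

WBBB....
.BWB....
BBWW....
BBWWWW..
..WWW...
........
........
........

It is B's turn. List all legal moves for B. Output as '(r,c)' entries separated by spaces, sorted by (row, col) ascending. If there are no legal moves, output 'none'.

Answer: (2,4) (3,6) (4,5) (5,2) (5,3) (5,4) (5,5)

Derivation:
(1,0): no bracket -> illegal
(1,4): no bracket -> illegal
(2,4): flips 2 -> legal
(2,5): no bracket -> illegal
(2,6): no bracket -> illegal
(3,6): flips 4 -> legal
(4,1): no bracket -> illegal
(4,5): flips 3 -> legal
(4,6): no bracket -> illegal
(5,1): no bracket -> illegal
(5,2): flips 4 -> legal
(5,3): flips 4 -> legal
(5,4): flips 2 -> legal
(5,5): flips 3 -> legal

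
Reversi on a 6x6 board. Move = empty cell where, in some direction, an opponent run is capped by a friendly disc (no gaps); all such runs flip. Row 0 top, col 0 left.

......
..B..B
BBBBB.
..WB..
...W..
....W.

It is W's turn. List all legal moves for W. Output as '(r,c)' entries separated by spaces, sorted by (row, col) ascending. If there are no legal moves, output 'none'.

(0,1): no bracket -> illegal
(0,2): flips 2 -> legal
(0,3): no bracket -> illegal
(0,4): no bracket -> illegal
(0,5): no bracket -> illegal
(1,0): flips 1 -> legal
(1,1): no bracket -> illegal
(1,3): flips 2 -> legal
(1,4): flips 1 -> legal
(2,5): no bracket -> illegal
(3,0): no bracket -> illegal
(3,1): no bracket -> illegal
(3,4): flips 1 -> legal
(3,5): no bracket -> illegal
(4,2): no bracket -> illegal
(4,4): no bracket -> illegal

Answer: (0,2) (1,0) (1,3) (1,4) (3,4)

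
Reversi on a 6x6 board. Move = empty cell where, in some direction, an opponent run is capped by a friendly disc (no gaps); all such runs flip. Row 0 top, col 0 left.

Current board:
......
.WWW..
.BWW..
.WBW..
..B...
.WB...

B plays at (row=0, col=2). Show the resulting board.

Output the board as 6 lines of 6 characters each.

Answer: ..B...
.WBW..
.BBW..
.WBW..
..B...
.WB...

Derivation:
Place B at (0,2); scan 8 dirs for brackets.
Dir NW: edge -> no flip
Dir N: edge -> no flip
Dir NE: edge -> no flip
Dir W: first cell '.' (not opp) -> no flip
Dir E: first cell '.' (not opp) -> no flip
Dir SW: opp run (1,1), next='.' -> no flip
Dir S: opp run (1,2) (2,2) capped by B -> flip
Dir SE: opp run (1,3), next='.' -> no flip
All flips: (1,2) (2,2)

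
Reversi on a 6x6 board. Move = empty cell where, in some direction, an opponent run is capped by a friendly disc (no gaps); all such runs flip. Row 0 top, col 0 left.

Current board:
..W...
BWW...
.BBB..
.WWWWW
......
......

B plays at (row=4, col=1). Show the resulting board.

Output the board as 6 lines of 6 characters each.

Place B at (4,1); scan 8 dirs for brackets.
Dir NW: first cell '.' (not opp) -> no flip
Dir N: opp run (3,1) capped by B -> flip
Dir NE: opp run (3,2) capped by B -> flip
Dir W: first cell '.' (not opp) -> no flip
Dir E: first cell '.' (not opp) -> no flip
Dir SW: first cell '.' (not opp) -> no flip
Dir S: first cell '.' (not opp) -> no flip
Dir SE: first cell '.' (not opp) -> no flip
All flips: (3,1) (3,2)

Answer: ..W...
BWW...
.BBB..
.BBWWW
.B....
......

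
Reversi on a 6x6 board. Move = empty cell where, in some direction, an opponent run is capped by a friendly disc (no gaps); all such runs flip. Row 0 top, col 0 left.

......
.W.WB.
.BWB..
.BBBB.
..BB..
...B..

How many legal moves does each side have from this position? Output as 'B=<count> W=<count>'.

-- B to move --
(0,0): flips 2 -> legal
(0,1): flips 1 -> legal
(0,2): no bracket -> illegal
(0,3): flips 1 -> legal
(0,4): flips 2 -> legal
(1,0): no bracket -> illegal
(1,2): flips 2 -> legal
(2,0): no bracket -> illegal
(2,4): no bracket -> illegal
B mobility = 5
-- W to move --
(0,3): no bracket -> illegal
(0,4): no bracket -> illegal
(0,5): no bracket -> illegal
(1,0): no bracket -> illegal
(1,2): no bracket -> illegal
(1,5): flips 1 -> legal
(2,0): flips 1 -> legal
(2,4): flips 1 -> legal
(2,5): no bracket -> illegal
(3,0): no bracket -> illegal
(3,5): no bracket -> illegal
(4,0): flips 1 -> legal
(4,1): flips 2 -> legal
(4,4): flips 1 -> legal
(4,5): no bracket -> illegal
(5,1): no bracket -> illegal
(5,2): flips 2 -> legal
(5,4): no bracket -> illegal
W mobility = 7

Answer: B=5 W=7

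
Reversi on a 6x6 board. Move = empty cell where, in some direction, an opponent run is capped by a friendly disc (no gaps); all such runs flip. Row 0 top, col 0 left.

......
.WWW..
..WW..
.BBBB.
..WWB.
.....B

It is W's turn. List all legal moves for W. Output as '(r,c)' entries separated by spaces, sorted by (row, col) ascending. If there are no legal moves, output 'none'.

(2,0): flips 1 -> legal
(2,1): flips 1 -> legal
(2,4): flips 1 -> legal
(2,5): flips 1 -> legal
(3,0): no bracket -> illegal
(3,5): no bracket -> illegal
(4,0): flips 1 -> legal
(4,1): flips 1 -> legal
(4,5): flips 2 -> legal
(5,3): no bracket -> illegal
(5,4): no bracket -> illegal

Answer: (2,0) (2,1) (2,4) (2,5) (4,0) (4,1) (4,5)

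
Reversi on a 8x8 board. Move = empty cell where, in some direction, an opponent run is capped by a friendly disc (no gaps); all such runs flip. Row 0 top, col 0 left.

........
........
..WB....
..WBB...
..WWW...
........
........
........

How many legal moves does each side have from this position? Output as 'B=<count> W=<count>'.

-- B to move --
(1,1): flips 1 -> legal
(1,2): no bracket -> illegal
(1,3): no bracket -> illegal
(2,1): flips 1 -> legal
(3,1): flips 1 -> legal
(3,5): no bracket -> illegal
(4,1): flips 1 -> legal
(4,5): no bracket -> illegal
(5,1): flips 1 -> legal
(5,2): flips 1 -> legal
(5,3): flips 1 -> legal
(5,4): flips 1 -> legal
(5,5): flips 1 -> legal
B mobility = 9
-- W to move --
(1,2): no bracket -> illegal
(1,3): flips 2 -> legal
(1,4): flips 1 -> legal
(2,4): flips 3 -> legal
(2,5): flips 1 -> legal
(3,5): flips 2 -> legal
(4,5): no bracket -> illegal
W mobility = 5

Answer: B=9 W=5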